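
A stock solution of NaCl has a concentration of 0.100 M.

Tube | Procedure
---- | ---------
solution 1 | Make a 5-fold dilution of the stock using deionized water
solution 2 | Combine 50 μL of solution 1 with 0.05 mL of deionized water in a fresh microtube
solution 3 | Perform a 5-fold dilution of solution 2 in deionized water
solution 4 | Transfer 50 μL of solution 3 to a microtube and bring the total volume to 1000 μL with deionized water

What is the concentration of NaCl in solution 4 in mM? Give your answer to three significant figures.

0.100 mM

Step 1: 5-fold → factor 5
Step 2: 50 μL + 0.05 mL = 100 μL total → factor 100/50 = 2
Step 3: 5-fold → factor 5
Step 4: 50 μL brought to 1000 μL → factor 1000/50 = 20
Overall dilution factor = 5 × 2 × 5 × 20 = 1000
Final = 0.100 M / 1000 = 0.0001000 M = 0.100 mM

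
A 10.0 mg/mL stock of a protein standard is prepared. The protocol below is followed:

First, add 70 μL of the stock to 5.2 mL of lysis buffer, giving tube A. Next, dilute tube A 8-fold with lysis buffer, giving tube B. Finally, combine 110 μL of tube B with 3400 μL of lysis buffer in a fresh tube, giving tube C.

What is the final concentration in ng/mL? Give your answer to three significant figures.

520 ng/mL

Step 1: 70 μL + 5.2 mL = 5270 μL total → factor 5270/70 = 75.286
Step 2: 8-fold → factor 8
Step 3: 110 μL + 3400 μL = 3510 μL total → factor 3510/110 = 31.909
Overall dilution factor = 75.286 × 8 × 31.909 = 19218
Final = 10.0 mg/mL / 19218 = 0.0005203 mg/mL = 520 ng/mL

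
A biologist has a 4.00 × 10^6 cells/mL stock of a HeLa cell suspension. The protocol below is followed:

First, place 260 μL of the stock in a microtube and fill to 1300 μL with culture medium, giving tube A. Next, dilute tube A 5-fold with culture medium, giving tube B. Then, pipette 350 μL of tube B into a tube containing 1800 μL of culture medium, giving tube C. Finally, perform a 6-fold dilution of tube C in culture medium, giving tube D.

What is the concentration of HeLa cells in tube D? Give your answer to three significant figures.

Step 1: 260 μL brought to 1300 μL → factor 1300/260 = 5
Step 2: 5-fold → factor 5
Step 3: 350 μL + 1800 μL = 2150 μL total → factor 2150/350 = 6.1429
Step 4: 6-fold → factor 6
Overall dilution factor = 5 × 5 × 6.1429 × 6 = 921.43
Final = 4.00 × 10^6 cells/mL / 921.43 = 4.34 × 10^3 cells/mL

4.34 × 10^3 cells/mL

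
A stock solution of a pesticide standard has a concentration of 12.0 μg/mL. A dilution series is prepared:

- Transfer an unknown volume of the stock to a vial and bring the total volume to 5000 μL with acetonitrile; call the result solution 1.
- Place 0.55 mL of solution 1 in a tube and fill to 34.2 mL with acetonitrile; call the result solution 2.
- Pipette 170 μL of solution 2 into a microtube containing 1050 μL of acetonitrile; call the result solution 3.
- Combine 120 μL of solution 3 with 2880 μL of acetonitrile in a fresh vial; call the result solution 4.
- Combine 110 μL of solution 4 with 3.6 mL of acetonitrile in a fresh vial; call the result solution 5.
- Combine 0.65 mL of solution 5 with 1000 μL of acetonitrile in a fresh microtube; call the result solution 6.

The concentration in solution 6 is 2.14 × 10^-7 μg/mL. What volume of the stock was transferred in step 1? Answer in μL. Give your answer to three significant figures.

Step 1: v brought to 5000 μL → factor = 5000 μL/v
Step 2: 0.55 mL brought to 34.2 mL → factor 34.2/0.55 = 62.182
Step 3: 170 μL + 1050 μL = 1220 μL total → factor 1220/170 = 7.1765
Step 4: 120 μL + 2880 μL = 3000 μL total → factor 3000/120 = 25
Step 5: 110 μL + 3.6 mL = 3710 μL total → factor 3710/110 = 33.727
Step 6: 0.65 mL + 1000 μL = 1.65 mL total → factor 1.65/0.65 = 2.5385
Product of known-step factors = 9.5514 × 10^5
Overall factor = 12.0 μg/mL / (2.14 × 10^-7 μg/mL) = 5.6075 × 10^7
Step-1 factor = 5.6075 × 10^7 / 9.5514 × 10^5 = 58.709
v = 5000 μL / 58.709 = 85.2 μL

85.2 μL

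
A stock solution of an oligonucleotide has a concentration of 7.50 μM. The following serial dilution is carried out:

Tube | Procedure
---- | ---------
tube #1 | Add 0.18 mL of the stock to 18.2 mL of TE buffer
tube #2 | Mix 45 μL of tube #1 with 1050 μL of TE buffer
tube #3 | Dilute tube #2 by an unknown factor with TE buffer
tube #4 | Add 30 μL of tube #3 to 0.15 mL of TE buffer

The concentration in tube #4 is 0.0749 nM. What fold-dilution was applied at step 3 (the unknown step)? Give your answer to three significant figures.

Step 1: 0.18 mL + 18.2 mL = 18.38 mL total → factor 18.38/0.18 = 102.11
Step 2: 45 μL + 1050 μL = 1095 μL total → factor 1095/45 = 24.333
Step 3: unknown factor x
Step 4: 30 μL + 0.15 mL = 180 μL total → factor 180/30 = 6
Product of known-step factors = 14908
Overall factor = 7.50 μM / (0.0749 nM) = 1.0013 × 10^5
x = 1.0013 × 10^5 / 14908 = 6.72

6.72-fold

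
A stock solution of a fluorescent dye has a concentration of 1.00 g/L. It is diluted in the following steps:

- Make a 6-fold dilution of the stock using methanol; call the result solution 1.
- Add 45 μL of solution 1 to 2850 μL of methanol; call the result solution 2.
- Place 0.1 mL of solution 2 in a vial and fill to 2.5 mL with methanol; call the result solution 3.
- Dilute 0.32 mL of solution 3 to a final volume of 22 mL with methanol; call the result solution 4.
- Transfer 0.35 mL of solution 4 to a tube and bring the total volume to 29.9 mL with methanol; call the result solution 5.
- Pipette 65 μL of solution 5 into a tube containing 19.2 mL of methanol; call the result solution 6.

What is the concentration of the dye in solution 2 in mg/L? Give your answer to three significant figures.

2.59 mg/L

Step 1: 6-fold → factor 6
Step 2: 45 μL + 2850 μL = 2895 μL total → factor 2895/45 = 64.333
Dilution factor through solution 2 = 6 × 64.333 = 386
[solution 2] = 1.00 g/L / 386 = 0.002591 g/L = 2.59 mg/L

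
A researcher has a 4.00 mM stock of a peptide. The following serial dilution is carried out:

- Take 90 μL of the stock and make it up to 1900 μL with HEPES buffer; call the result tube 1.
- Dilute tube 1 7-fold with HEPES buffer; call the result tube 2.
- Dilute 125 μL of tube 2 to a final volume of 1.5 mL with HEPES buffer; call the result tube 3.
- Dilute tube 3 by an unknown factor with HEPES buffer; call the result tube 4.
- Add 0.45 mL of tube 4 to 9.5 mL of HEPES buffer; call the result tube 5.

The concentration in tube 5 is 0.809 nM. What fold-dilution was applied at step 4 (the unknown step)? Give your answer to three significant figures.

126-fold

Step 1: 90 μL brought to 1900 μL → factor 1900/90 = 21.111
Step 2: 7-fold → factor 7
Step 3: 125 μL brought to 1.5 mL → factor 1500/125 = 12
Step 4: unknown factor x
Step 5: 0.45 mL + 9.5 mL = 9.95 mL total → factor 9.95/0.45 = 22.111
Product of known-step factors = 39210
Overall factor = 4.00 mM / (0.809 nM) = 4.9444 × 10^6
x = 4.9444 × 10^6 / 39210 = 126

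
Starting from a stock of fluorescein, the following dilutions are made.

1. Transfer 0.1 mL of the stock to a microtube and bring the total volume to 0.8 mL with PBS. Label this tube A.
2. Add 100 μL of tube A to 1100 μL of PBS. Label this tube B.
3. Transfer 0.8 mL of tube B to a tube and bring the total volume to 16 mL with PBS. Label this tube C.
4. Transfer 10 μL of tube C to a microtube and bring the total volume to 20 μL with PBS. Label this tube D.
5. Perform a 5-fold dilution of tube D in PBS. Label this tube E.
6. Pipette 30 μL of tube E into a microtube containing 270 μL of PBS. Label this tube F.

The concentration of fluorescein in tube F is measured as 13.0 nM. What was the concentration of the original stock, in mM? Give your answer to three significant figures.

2.50 mM

Step 1: 0.1 mL brought to 0.8 mL → factor 0.8/0.1 = 8
Step 2: 100 μL + 1100 μL = 1200 μL total → factor 1200/100 = 12
Step 3: 0.8 mL brought to 16 mL → factor 16/0.8 = 20
Step 4: 10 μL brought to 20 μL → factor 20/10 = 2
Step 5: 5-fold → factor 5
Step 6: 30 μL + 270 μL = 300 μL total → factor 300/30 = 10
Overall dilution factor = 8 × 12 × 20 × 2 × 5 × 10 = 1.92 × 10^5
Stock = 13.0 nM × 1.92 × 10^5 = 2.496 × 10^6 nM = 2.50 mM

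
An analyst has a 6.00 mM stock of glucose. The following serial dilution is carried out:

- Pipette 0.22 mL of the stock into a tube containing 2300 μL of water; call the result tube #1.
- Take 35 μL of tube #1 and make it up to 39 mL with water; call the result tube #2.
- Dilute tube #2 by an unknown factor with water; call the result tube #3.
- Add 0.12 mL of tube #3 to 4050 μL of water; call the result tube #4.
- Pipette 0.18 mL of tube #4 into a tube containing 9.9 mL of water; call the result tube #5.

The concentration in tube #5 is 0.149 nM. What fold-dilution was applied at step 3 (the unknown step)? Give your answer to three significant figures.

Step 1: 0.22 mL + 2300 μL = 2.52 mL total → factor 2.52/0.22 = 11.455
Step 2: 35 μL brought to 39 mL → factor 39000/35 = 1114.3
Step 3: unknown factor x
Step 4: 0.12 mL + 4050 μL = 4.17 mL total → factor 4.17/0.12 = 34.75
Step 5: 0.18 mL + 9.9 mL = 10.08 mL total → factor 10.08/0.18 = 56
Product of known-step factors = 2.4838 × 10^7
Overall factor = 6.00 mM / (0.149 nM) = 4.0268 × 10^7
x = 4.0268 × 10^7 / 2.4838 × 10^7 = 1.62

1.62-fold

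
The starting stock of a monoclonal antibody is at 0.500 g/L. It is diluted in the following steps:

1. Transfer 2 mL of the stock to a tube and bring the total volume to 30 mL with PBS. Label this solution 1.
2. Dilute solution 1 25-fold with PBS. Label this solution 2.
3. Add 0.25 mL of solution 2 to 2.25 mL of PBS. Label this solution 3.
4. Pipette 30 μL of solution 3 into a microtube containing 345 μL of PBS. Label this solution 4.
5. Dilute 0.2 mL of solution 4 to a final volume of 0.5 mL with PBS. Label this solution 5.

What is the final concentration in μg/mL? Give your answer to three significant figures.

Step 1: 2 mL brought to 30 mL → factor 30/2 = 15
Step 2: 25-fold → factor 25
Step 3: 0.25 mL + 2.25 mL = 2.5 mL total → factor 2.5/0.25 = 10
Step 4: 30 μL + 345 μL = 375 μL total → factor 375/30 = 12.5
Step 5: 0.2 mL brought to 0.5 mL → factor 0.5/0.2 = 2.5
Overall dilution factor = 15 × 25 × 10 × 12.5 × 2.5 = 1.1719 × 10^5
Final = 0.500 g/L / 1.1719 × 10^5 = 4.267 × 10^-6 g/L = 0.00427 μg/mL

0.00427 μg/mL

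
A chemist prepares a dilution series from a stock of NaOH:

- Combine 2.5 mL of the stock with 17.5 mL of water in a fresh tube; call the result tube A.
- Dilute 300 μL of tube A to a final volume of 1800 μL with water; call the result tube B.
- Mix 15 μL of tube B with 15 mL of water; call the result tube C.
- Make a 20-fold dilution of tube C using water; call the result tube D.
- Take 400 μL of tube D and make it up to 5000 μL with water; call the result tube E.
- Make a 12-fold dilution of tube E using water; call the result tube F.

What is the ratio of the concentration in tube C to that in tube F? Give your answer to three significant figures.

3.00 × 10^3

Step 1: 2.5 mL + 17.5 mL = 20 mL total → factor 20/2.5 = 8
Step 2: 300 μL brought to 1800 μL → factor 1800/300 = 6
Step 3: 15 μL + 15 mL = 15015 μL total → factor 15015/15 = 1001
Step 4: 20-fold → factor 20
Step 5: 400 μL brought to 5000 μL → factor 5000/400 = 12.5
Step 6: 12-fold → factor 12
Dilution factor to tube C = 48048; to tube F = 1.4414 × 10^8
[tube C]/[tube F] = (factor to tube F)/(factor to tube C) = 1.4414 × 10^8/48048 = 3.00 × 10^3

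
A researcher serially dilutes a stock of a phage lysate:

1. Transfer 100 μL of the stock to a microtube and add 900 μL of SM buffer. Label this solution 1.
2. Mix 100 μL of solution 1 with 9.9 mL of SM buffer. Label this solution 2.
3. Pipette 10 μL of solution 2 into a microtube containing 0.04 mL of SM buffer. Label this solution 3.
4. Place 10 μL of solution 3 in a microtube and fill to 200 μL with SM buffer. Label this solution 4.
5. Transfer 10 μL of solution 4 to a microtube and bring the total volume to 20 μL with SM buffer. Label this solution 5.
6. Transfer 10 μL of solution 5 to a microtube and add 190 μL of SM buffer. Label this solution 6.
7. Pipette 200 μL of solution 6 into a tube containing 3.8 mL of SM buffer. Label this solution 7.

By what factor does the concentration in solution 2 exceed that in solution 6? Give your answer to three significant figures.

Step 1: 100 μL + 900 μL = 1000 μL total → factor 1000/100 = 10
Step 2: 100 μL + 9.9 mL = 10000 μL total → factor 10000/100 = 100
Step 3: 10 μL + 0.04 mL = 50 μL total → factor 50/10 = 5
Step 4: 10 μL brought to 200 μL → factor 200/10 = 20
Step 5: 10 μL brought to 20 μL → factor 20/10 = 2
Step 6: 10 μL + 190 μL = 200 μL total → factor 200/10 = 20
Dilution factor to solution 2 = 1000; to solution 6 = 4 × 10^6
[solution 2]/[solution 6] = (factor to solution 6)/(factor to solution 2) = 4 × 10^6/1000 = 4.00 × 10^3

4.00 × 10^3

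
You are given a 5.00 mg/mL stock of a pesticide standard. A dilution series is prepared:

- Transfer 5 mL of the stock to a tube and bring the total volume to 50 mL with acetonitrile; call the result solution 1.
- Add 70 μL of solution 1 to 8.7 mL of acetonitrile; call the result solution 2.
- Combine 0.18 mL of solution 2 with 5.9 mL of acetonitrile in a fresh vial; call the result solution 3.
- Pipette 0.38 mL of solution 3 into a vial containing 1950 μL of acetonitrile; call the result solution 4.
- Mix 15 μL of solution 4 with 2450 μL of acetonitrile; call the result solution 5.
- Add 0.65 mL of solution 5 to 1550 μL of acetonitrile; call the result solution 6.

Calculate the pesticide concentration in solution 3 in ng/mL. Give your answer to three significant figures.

Step 1: 5 mL brought to 50 mL → factor 50/5 = 10
Step 2: 70 μL + 8.7 mL = 8770 μL total → factor 8770/70 = 125.29
Step 3: 0.18 mL + 5.9 mL = 6.08 mL total → factor 6.08/0.18 = 33.778
Dilution factor through solution 3 = 10 × 125.29 × 33.778 = 42319
[solution 3] = 5.00 mg/mL / 42319 = 0.0001182 mg/mL = 118 ng/mL

118 ng/mL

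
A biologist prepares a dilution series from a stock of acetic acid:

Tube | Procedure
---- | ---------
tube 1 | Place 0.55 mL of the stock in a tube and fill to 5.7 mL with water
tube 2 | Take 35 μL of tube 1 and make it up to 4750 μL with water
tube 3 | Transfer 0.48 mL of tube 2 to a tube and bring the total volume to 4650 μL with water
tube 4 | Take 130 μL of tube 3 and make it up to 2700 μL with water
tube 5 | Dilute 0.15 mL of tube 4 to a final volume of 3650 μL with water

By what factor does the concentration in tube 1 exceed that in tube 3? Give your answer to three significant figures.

1.31 × 10^3

Step 1: 0.55 mL brought to 5.7 mL → factor 5.7/0.55 = 10.364
Step 2: 35 μL brought to 4750 μL → factor 4750/35 = 135.71
Step 3: 0.48 mL brought to 4650 μL → factor 4.65/0.48 = 9.6875
Dilution factor to tube 1 = 10.364; to tube 3 = 13625
[tube 1]/[tube 3] = (factor to tube 3)/(factor to tube 1) = 13625/10.364 = 1.31 × 10^3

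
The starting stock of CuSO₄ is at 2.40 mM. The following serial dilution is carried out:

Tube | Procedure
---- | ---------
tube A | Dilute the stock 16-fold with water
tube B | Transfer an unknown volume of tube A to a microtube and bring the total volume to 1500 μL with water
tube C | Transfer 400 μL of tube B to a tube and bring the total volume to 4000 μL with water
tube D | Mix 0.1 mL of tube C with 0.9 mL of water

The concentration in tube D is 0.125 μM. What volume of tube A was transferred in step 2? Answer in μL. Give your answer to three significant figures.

Step 1: 16-fold → factor 16
Step 2: v brought to 1500 μL → factor = 1500 μL/v
Step 3: 400 μL brought to 4000 μL → factor 4000/400 = 10
Step 4: 0.1 mL + 0.9 mL = 1 mL total → factor 1/0.1 = 10
Product of known-step factors = 1600
Overall factor = 2.40 mM / (0.125 μM) = 19200
Step-2 factor = 19200 / 1600 = 12
v = 1500 μL / 12 = 125 μL

125 μL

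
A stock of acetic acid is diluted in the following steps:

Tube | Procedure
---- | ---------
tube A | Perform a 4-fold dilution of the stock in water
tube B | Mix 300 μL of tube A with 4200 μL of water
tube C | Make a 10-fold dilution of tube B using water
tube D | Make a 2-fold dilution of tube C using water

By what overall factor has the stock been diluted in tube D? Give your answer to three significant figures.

1.20 × 10^3

Step 1: 4-fold → factor 4
Step 2: 300 μL + 4200 μL = 4500 μL total → factor 4500/300 = 15
Step 3: 10-fold → factor 10
Step 4: 2-fold → factor 2
Overall dilution factor = 4 × 15 × 10 × 2 = 1200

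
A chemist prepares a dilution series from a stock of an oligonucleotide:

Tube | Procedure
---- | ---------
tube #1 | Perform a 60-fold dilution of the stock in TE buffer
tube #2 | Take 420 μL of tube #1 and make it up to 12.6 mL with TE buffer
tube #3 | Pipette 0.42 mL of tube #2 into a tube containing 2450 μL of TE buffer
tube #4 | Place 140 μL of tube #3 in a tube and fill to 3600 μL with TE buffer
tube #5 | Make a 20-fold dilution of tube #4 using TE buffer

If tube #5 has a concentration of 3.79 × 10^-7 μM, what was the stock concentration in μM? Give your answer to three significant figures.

2.40 μM

Step 1: 60-fold → factor 60
Step 2: 420 μL brought to 12.6 mL → factor 12600/420 = 30
Step 3: 0.42 mL + 2450 μL = 2.87 mL total → factor 2.87/0.42 = 6.8333
Step 4: 140 μL brought to 3600 μL → factor 3600/140 = 25.714
Step 5: 20-fold → factor 20
Overall dilution factor = 60 × 30 × 6.8333 × 25.714 × 20 = 6.3257 × 10^6
Stock = 3.79 × 10^-7 μM × 6.3257 × 10^6 = 2.40 μM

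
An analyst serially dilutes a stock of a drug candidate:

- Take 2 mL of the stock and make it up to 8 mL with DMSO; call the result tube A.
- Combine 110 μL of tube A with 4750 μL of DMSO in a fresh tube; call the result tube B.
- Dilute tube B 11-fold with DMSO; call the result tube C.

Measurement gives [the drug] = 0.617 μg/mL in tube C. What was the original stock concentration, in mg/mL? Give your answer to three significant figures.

Step 1: 2 mL brought to 8 mL → factor 8/2 = 4
Step 2: 110 μL + 4750 μL = 4860 μL total → factor 4860/110 = 44.182
Step 3: 11-fold → factor 11
Overall dilution factor = 4 × 44.182 × 11 = 1944
Stock = 0.617 μg/mL × 1944 = 1199 μg/mL = 1.20 mg/mL

1.20 mg/mL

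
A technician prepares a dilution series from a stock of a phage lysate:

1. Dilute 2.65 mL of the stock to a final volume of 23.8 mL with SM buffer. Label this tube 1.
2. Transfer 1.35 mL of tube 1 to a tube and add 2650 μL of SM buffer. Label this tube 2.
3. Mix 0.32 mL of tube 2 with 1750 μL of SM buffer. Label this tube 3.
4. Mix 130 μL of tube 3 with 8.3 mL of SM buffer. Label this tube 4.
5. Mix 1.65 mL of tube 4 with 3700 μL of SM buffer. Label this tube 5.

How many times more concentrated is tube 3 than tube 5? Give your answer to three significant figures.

210

Step 1: 2.65 mL brought to 23.8 mL → factor 23.8/2.65 = 8.9811
Step 2: 1.35 mL + 2650 μL = 4 mL total → factor 4/1.35 = 2.963
Step 3: 0.32 mL + 1750 μL = 2.07 mL total → factor 2.07/0.32 = 6.4688
Step 4: 130 μL + 8.3 mL = 8430 μL total → factor 8430/130 = 64.846
Step 5: 1.65 mL + 3700 μL = 5.35 mL total → factor 5.35/1.65 = 3.2424
Dilution factor to tube 3 = 172.14; to tube 5 = 36194
[tube 3]/[tube 5] = (factor to tube 5)/(factor to tube 3) = 36194/172.14 = 210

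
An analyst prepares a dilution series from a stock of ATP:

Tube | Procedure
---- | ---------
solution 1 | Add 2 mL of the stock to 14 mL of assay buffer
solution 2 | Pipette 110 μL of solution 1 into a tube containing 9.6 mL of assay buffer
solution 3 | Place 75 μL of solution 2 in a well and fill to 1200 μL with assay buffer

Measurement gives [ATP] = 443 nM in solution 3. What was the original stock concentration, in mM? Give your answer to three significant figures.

5.01 mM

Step 1: 2 mL + 14 mL = 16 mL total → factor 16/2 = 8
Step 2: 110 μL + 9.6 mL = 9710 μL total → factor 9710/110 = 88.273
Step 3: 75 μL brought to 1200 μL → factor 1200/75 = 16
Overall dilution factor = 8 × 88.273 × 16 = 11299
Stock = 443 nM × 11299 = 5.005 × 10^6 nM = 5.01 mM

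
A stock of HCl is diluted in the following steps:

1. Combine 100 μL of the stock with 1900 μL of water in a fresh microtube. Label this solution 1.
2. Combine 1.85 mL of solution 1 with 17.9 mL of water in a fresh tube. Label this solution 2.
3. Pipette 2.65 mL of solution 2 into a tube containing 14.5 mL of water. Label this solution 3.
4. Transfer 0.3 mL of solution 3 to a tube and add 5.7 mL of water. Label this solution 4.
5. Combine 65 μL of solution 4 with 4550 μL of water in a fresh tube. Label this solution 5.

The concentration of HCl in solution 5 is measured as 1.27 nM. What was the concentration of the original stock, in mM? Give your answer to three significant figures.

Step 1: 100 μL + 1900 μL = 2000 μL total → factor 2000/100 = 20
Step 2: 1.85 mL + 17.9 mL = 19.75 mL total → factor 19.75/1.85 = 10.676
Step 3: 2.65 mL + 14.5 mL = 17.15 mL total → factor 17.15/2.65 = 6.4717
Step 4: 0.3 mL + 5.7 mL = 6 mL total → factor 6/0.3 = 20
Step 5: 65 μL + 4550 μL = 4615 μL total → factor 4615/65 = 71
Overall dilution factor = 20 × 10.676 × 6.4717 × 20 × 71 = 1.9621 × 10^6
Stock = 1.27 nM × 1.9621 × 10^6 = 2.492 × 10^6 nM = 2.49 mM

2.49 mM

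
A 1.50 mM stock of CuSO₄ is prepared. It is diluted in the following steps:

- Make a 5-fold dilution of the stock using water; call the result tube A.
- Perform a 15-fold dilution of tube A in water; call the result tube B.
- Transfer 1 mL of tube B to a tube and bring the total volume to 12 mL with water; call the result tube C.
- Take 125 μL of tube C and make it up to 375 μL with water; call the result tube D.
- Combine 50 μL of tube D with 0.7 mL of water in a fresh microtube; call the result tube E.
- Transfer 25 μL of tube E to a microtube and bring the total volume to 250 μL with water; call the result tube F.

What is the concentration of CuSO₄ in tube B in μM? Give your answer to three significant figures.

Step 1: 5-fold → factor 5
Step 2: 15-fold → factor 15
Dilution factor through tube B = 5 × 15 = 75
[tube B] = 1.50 mM / 75 = 0.02000 mM = 20.0 μM

20.0 μM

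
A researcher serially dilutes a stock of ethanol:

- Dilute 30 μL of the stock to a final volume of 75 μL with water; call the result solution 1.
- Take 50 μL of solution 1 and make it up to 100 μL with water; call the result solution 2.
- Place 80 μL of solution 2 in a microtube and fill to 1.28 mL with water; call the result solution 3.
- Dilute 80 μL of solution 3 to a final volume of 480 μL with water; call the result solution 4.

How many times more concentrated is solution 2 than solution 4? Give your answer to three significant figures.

96.0

Step 1: 30 μL brought to 75 μL → factor 75/30 = 2.5
Step 2: 50 μL brought to 100 μL → factor 100/50 = 2
Step 3: 80 μL brought to 1.28 mL → factor 1280/80 = 16
Step 4: 80 μL brought to 480 μL → factor 480/80 = 6
Dilution factor to solution 2 = 5; to solution 4 = 480
[solution 2]/[solution 4] = (factor to solution 4)/(factor to solution 2) = 480/5 = 96.0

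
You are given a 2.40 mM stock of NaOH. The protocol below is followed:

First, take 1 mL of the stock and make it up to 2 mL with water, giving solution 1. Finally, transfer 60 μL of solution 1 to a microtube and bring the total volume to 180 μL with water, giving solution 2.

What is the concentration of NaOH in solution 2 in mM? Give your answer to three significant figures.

0.400 mM

Step 1: 1 mL brought to 2 mL → factor 2/1 = 2
Step 2: 60 μL brought to 180 μL → factor 180/60 = 3
Overall dilution factor = 2 × 3 = 6
Final = 2.40 mM / 6 = 0.400 mM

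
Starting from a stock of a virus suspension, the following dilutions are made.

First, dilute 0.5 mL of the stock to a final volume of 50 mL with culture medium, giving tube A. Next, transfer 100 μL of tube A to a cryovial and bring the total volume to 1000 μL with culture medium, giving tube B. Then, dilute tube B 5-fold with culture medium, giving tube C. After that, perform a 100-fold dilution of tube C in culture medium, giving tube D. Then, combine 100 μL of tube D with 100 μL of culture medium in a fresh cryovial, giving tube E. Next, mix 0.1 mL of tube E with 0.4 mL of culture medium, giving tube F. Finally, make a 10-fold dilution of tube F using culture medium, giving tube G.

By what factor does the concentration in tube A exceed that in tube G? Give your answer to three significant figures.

Step 1: 0.5 mL brought to 50 mL → factor 50/0.5 = 100
Step 2: 100 μL brought to 1000 μL → factor 1000/100 = 10
Step 3: 5-fold → factor 5
Step 4: 100-fold → factor 100
Step 5: 100 μL + 100 μL = 200 μL total → factor 200/100 = 2
Step 6: 0.1 mL + 0.4 mL = 0.5 mL total → factor 0.5/0.1 = 5
Step 7: 10-fold → factor 10
Dilution factor to tube A = 100; to tube G = 5 × 10^7
[tube A]/[tube G] = (factor to tube G)/(factor to tube A) = 5 × 10^7/100 = 5.00 × 10^5

5.00 × 10^5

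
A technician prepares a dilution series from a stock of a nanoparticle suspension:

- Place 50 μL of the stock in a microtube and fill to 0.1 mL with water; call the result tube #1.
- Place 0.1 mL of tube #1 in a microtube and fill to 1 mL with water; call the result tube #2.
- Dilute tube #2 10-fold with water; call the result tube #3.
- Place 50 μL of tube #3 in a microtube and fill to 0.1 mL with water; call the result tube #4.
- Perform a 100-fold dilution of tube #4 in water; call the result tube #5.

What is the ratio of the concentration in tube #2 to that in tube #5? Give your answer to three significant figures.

2.00 × 10^3

Step 1: 50 μL brought to 0.1 mL → factor 100/50 = 2
Step 2: 0.1 mL brought to 1 mL → factor 1/0.1 = 10
Step 3: 10-fold → factor 10
Step 4: 50 μL brought to 0.1 mL → factor 100/50 = 2
Step 5: 100-fold → factor 100
Dilution factor to tube #2 = 20; to tube #5 = 40000
[tube #2]/[tube #5] = (factor to tube #5)/(factor to tube #2) = 40000/20 = 2.00 × 10^3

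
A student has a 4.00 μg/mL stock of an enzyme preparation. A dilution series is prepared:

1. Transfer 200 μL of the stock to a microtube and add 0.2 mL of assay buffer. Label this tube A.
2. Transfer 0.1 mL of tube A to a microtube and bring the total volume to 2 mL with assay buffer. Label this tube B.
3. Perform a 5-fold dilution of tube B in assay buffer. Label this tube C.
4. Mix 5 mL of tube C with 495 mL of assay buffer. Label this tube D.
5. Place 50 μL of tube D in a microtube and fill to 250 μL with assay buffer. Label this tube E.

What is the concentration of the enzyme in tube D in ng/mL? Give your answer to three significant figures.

Step 1: 200 μL + 0.2 mL = 400 μL total → factor 400/200 = 2
Step 2: 0.1 mL brought to 2 mL → factor 2/0.1 = 20
Step 3: 5-fold → factor 5
Step 4: 5 mL + 495 mL = 500 mL total → factor 500/5 = 100
Dilution factor through tube D = 2 × 20 × 5 × 100 = 20000
[tube D] = 4.00 μg/mL / 20000 = 0.0002000 μg/mL = 0.200 ng/mL

0.200 ng/mL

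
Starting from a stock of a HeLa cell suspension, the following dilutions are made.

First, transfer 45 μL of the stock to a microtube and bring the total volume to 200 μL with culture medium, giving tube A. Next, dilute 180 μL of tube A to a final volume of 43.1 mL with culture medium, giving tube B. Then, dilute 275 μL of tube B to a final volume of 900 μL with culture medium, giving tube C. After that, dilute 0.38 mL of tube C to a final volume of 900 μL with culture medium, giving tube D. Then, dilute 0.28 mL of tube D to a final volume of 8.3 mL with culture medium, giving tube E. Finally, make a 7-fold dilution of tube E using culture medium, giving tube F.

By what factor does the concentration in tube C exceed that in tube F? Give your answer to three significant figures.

Step 1: 45 μL brought to 200 μL → factor 200/45 = 4.4444
Step 2: 180 μL brought to 43.1 mL → factor 43100/180 = 239.44
Step 3: 275 μL brought to 900 μL → factor 900/275 = 3.2727
Step 4: 0.38 mL brought to 900 μL → factor 0.9/0.38 = 2.3684
Step 5: 0.28 mL brought to 8.3 mL → factor 8.3/0.28 = 29.643
Step 6: 7-fold → factor 7
Dilution factor to tube C = 3482.8; to tube F = 1.7116 × 10^6
[tube C]/[tube F] = (factor to tube F)/(factor to tube C) = 1.7116 × 10^6/3482.8 = 491

491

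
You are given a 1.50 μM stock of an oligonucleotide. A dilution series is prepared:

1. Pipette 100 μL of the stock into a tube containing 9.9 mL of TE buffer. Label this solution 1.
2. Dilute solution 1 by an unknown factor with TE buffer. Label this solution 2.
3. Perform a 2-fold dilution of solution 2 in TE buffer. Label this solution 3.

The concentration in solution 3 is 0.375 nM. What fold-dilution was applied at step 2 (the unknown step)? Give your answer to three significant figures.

Step 1: 100 μL + 9.9 mL = 10000 μL total → factor 10000/100 = 100
Step 2: unknown factor x
Step 3: 2-fold → factor 2
Product of known-step factors = 200
Overall factor = 1.50 μM / (0.375 nM) = 4000
x = 4000 / 200 = 20.0

20.0-fold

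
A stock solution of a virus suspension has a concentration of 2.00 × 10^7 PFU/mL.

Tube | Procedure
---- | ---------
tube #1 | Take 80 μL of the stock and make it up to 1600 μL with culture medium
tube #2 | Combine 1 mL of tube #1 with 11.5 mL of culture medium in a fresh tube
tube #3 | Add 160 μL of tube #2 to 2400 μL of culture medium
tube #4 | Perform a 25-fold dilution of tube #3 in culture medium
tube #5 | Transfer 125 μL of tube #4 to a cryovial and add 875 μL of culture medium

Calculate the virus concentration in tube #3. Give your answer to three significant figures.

5.00 × 10^3 PFU/mL

Step 1: 80 μL brought to 1600 μL → factor 1600/80 = 20
Step 2: 1 mL + 11.5 mL = 12.5 mL total → factor 12.5/1 = 12.5
Step 3: 160 μL + 2400 μL = 2560 μL total → factor 2560/160 = 16
Dilution factor through tube #3 = 20 × 12.5 × 16 = 4000
[tube #3] = 2.00 × 10^7 PFU/mL / 4000 = 5.00 × 10^3 PFU/mL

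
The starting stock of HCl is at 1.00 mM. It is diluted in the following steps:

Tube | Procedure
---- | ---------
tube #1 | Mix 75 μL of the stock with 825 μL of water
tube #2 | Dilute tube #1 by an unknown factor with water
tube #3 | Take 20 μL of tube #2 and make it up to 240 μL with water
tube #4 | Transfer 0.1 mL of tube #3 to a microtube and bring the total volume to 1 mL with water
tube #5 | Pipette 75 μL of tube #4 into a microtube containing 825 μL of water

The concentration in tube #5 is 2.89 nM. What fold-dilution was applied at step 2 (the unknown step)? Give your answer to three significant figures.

Step 1: 75 μL + 825 μL = 900 μL total → factor 900/75 = 12
Step 2: unknown factor x
Step 3: 20 μL brought to 240 μL → factor 240/20 = 12
Step 4: 0.1 mL brought to 1 mL → factor 1/0.1 = 10
Step 5: 75 μL + 825 μL = 900 μL total → factor 900/75 = 12
Product of known-step factors = 17280
Overall factor = 1.00 mM / (2.89 nM) = 3.4602 × 10^5
x = 3.4602 × 10^5 / 17280 = 20.0

20.0-fold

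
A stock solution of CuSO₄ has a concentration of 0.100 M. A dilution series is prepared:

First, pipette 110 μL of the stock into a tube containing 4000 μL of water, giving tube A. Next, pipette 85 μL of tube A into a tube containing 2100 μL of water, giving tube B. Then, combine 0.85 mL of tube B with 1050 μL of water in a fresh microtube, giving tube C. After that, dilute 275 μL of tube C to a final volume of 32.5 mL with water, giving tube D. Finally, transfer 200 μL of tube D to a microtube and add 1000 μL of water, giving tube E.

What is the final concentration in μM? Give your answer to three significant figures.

Step 1: 110 μL + 4000 μL = 4110 μL total → factor 4110/110 = 37.364
Step 2: 85 μL + 2100 μL = 2185 μL total → factor 2185/85 = 25.706
Step 3: 0.85 mL + 1050 μL = 1.9 mL total → factor 1.9/0.85 = 2.2353
Step 4: 275 μL brought to 32.5 mL → factor 32500/275 = 118.18
Step 5: 200 μL + 1000 μL = 1200 μL total → factor 1200/200 = 6
Overall dilution factor = 37.364 × 25.706 × 2.2353 × 118.18 × 6 = 1.5224 × 10^6
Final = 0.100 M / 1.5224 × 10^6 = 6.569 × 10^-8 M = 0.0657 μM

0.0657 μM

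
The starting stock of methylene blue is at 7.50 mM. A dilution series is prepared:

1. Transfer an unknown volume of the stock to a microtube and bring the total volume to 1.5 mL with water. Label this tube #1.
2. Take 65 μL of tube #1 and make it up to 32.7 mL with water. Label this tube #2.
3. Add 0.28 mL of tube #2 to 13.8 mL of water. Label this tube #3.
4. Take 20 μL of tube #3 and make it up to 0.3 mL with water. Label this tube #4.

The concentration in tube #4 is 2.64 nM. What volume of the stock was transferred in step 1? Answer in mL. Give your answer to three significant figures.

Step 1: v brought to 1.5 mL → factor = 1.5 mL/v
Step 2: 65 μL brought to 32.7 mL → factor 32700/65 = 503.08
Step 3: 0.28 mL + 13.8 mL = 14.08 mL total → factor 14.08/0.28 = 50.286
Step 4: 20 μL brought to 0.3 mL → factor 300/20 = 15
Product of known-step factors = 3.7946 × 10^5
Overall factor = 7.50 mM / (2.64 nM) = 2.8409 × 10^6
Step-1 factor = 2.8409 × 10^6 / 3.7946 × 10^5 = 7.4866
v = 1.5 mL / 7.4866 = 0.200 mL

0.200 mL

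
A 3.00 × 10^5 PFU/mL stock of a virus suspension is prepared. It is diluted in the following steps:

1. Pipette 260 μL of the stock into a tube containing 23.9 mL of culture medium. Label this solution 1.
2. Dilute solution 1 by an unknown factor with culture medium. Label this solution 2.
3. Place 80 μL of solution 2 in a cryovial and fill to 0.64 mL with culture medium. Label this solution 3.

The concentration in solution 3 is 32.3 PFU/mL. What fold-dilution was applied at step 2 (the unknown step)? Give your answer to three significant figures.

Step 1: 260 μL + 23.9 mL = 24160 μL total → factor 24160/260 = 92.923
Step 2: unknown factor x
Step 3: 80 μL brought to 0.64 mL → factor 640/80 = 8
Product of known-step factors = 743.38
Overall factor = 3.00 × 10^5 PFU/mL / (32.3 PFU/mL) = 9287.9
x = 9287.9 / 743.38 = 12.5

12.5-fold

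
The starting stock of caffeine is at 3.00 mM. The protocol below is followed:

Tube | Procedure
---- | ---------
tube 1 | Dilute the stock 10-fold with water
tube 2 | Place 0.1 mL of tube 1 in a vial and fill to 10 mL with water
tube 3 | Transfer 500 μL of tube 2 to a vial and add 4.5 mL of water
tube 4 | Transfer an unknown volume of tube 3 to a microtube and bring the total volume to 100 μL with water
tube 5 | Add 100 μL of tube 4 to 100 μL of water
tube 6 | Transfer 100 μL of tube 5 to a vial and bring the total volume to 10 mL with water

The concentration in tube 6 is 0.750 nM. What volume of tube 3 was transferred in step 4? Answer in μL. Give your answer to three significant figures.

50.0 μL

Step 1: 10-fold → factor 10
Step 2: 0.1 mL brought to 10 mL → factor 10/0.1 = 100
Step 3: 500 μL + 4.5 mL = 5000 μL total → factor 5000/500 = 10
Step 4: v brought to 100 μL → factor = 100 μL/v
Step 5: 100 μL + 100 μL = 200 μL total → factor 200/100 = 2
Step 6: 100 μL brought to 10 mL → factor 10000/100 = 100
Product of known-step factors = 2 × 10^6
Overall factor = 3.00 mM / (0.750 nM) = 4 × 10^6
Step-4 factor = 4 × 10^6 / 2 × 10^6 = 2
v = 100 μL / 2 = 50.0 μL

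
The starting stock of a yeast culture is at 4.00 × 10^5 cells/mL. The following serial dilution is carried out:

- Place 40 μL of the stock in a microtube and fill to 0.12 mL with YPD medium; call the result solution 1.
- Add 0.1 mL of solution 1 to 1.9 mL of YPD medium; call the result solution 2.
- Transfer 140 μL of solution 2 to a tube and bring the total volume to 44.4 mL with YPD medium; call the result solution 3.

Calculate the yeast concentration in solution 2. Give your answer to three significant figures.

Step 1: 40 μL brought to 0.12 mL → factor 120/40 = 3
Step 2: 0.1 mL + 1.9 mL = 2 mL total → factor 2/0.1 = 20
Dilution factor through solution 2 = 3 × 20 = 60
[solution 2] = 4.00 × 10^5 cells/mL / 60 = 6.67 × 10^3 cells/mL

6.67 × 10^3 cells/mL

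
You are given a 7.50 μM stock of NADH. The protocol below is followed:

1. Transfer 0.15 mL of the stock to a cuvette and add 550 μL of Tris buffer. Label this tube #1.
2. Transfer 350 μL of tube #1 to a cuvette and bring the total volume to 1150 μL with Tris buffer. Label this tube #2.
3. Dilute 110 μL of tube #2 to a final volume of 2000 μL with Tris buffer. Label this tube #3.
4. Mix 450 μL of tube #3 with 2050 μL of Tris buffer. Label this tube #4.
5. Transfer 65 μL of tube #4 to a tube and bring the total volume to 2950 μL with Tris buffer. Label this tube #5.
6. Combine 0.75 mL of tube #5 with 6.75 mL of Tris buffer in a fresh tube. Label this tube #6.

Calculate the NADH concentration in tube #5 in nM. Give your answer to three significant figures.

0.107 nM

Step 1: 0.15 mL + 550 μL = 0.7 mL total → factor 0.7/0.15 = 4.6667
Step 2: 350 μL brought to 1150 μL → factor 1150/350 = 3.2857
Step 3: 110 μL brought to 2000 μL → factor 2000/110 = 18.182
Step 4: 450 μL + 2050 μL = 2500 μL total → factor 2500/450 = 5.5556
Step 5: 65 μL brought to 2950 μL → factor 2950/65 = 45.385
Dilution factor through tube #5 = 4.6667 × 3.2857 × 18.182 × 5.5556 × 45.385 = 70293
[tube #5] = 7.50 μM / 70293 = 0.0001067 μM = 0.107 nM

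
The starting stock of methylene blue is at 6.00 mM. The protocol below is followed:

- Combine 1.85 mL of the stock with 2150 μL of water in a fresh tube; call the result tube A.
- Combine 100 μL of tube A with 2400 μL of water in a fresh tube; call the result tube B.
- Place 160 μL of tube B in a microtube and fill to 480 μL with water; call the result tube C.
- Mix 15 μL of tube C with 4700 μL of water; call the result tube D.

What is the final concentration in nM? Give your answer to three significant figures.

Step 1: 1.85 mL + 2150 μL = 4 mL total → factor 4/1.85 = 2.1622
Step 2: 100 μL + 2400 μL = 2500 μL total → factor 2500/100 = 25
Step 3: 160 μL brought to 480 μL → factor 480/160 = 3
Step 4: 15 μL + 4700 μL = 4715 μL total → factor 4715/15 = 314.33
Overall dilution factor = 2.1622 × 25 × 3 × 314.33 = 50973
Final = 6.00 mM / 50973 = 0.0001177 mM = 118 nM

118 nM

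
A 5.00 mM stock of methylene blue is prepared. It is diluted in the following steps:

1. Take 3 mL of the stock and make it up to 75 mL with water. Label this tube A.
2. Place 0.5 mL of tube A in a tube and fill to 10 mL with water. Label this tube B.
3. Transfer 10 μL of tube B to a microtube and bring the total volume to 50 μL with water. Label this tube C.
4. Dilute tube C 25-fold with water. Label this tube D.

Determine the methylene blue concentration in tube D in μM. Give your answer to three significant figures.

0.0800 μM

Step 1: 3 mL brought to 75 mL → factor 75/3 = 25
Step 2: 0.5 mL brought to 10 mL → factor 10/0.5 = 20
Step 3: 10 μL brought to 50 μL → factor 50/10 = 5
Step 4: 25-fold → factor 25
Overall dilution factor = 25 × 20 × 5 × 25 = 62500
Final = 5.00 mM / 62500 = 8.000 × 10^-5 mM = 0.0800 μM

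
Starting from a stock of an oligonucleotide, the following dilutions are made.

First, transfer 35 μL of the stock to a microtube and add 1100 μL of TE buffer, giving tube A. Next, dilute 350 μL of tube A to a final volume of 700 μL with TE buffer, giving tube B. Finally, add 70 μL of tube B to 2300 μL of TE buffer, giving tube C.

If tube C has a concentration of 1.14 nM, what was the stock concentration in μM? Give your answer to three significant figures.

Step 1: 35 μL + 1100 μL = 1135 μL total → factor 1135/35 = 32.429
Step 2: 350 μL brought to 700 μL → factor 700/350 = 2
Step 3: 70 μL + 2300 μL = 2370 μL total → factor 2370/70 = 33.857
Overall dilution factor = 32.429 × 2 × 33.857 = 2195.9
Stock = 1.14 nM × 2195.9 = 2503 nM = 2.50 μM

2.50 μM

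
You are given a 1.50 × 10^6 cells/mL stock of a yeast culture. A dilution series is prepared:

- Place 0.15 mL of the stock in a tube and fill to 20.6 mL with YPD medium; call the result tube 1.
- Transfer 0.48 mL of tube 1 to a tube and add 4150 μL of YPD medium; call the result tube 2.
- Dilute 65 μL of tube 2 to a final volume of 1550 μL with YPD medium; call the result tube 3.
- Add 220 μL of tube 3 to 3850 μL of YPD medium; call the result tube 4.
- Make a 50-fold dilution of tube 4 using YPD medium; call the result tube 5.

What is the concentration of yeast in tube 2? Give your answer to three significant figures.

Step 1: 0.15 mL brought to 20.6 mL → factor 20.6/0.15 = 137.33
Step 2: 0.48 mL + 4150 μL = 4.63 mL total → factor 4.63/0.48 = 9.6458
Dilution factor through tube 2 = 137.33 × 9.6458 = 1324.7
[tube 2] = 1.50 × 10^6 cells/mL / 1324.7 = 1.13 × 10^3 cells/mL

1.13 × 10^3 cells/mL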